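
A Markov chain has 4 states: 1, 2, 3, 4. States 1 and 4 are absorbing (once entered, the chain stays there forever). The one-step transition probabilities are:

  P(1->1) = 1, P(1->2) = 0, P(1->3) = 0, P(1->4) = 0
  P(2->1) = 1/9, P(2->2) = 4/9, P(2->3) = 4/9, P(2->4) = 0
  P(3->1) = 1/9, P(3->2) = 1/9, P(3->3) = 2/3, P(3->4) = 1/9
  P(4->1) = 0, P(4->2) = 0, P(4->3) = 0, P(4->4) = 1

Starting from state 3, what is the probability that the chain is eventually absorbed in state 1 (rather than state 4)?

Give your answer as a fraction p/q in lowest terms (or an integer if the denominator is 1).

Let a_i = P(absorbed in 1 | start in state i).
Boundary conditions: a_1 = 1, a_4 = 0.
For each transient state i, a_i = sum_j P(i->j) * a_j:
  a_2 = 1/9*a_1 + 4/9*a_2 + 4/9*a_3 + 0*a_4
  a_3 = 1/9*a_1 + 1/9*a_2 + 2/3*a_3 + 1/9*a_4

Substituting a_1 = 1 and a_4 = 0, rearrange to (I - Q) a = r where r[i] = P(i -> 1):
  [5/9, -4/9] . (a_2, a_3) = 1/9
  [-1/9, 1/3] . (a_2, a_3) = 1/9

Solving yields:
  a_2 = 7/11
  a_3 = 6/11

Starting state is 3, so the absorption probability is a_3 = 6/11.

Answer: 6/11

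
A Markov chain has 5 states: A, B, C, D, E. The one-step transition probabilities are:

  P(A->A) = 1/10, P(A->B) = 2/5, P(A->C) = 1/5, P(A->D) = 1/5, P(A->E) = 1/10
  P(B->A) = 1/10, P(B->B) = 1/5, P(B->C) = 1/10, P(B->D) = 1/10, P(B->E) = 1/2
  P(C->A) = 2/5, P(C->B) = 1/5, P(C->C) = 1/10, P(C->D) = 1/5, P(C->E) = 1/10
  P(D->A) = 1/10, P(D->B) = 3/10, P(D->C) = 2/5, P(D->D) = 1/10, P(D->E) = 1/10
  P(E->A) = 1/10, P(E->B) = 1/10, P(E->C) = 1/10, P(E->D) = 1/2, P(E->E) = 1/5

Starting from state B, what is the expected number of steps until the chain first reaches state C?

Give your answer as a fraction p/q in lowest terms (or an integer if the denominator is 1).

Let h_i = expected steps to first reach C from state i.
Boundary: h_C = 0.
First-step equations for the other states:
  h_A = 1 + 1/10*h_A + 2/5*h_B + 1/5*h_C + 1/5*h_D + 1/10*h_E
  h_B = 1 + 1/10*h_A + 1/5*h_B + 1/10*h_C + 1/10*h_D + 1/2*h_E
  h_D = 1 + 1/10*h_A + 3/10*h_B + 2/5*h_C + 1/10*h_D + 1/10*h_E
  h_E = 1 + 1/10*h_A + 1/10*h_B + 1/10*h_C + 1/2*h_D + 1/5*h_E

Substituting h_C = 0 and rearranging gives the linear system (I - Q) h = 1:
  [9/10, -2/5, -1/5, -1/10] . (h_A, h_B, h_D, h_E) = 1
  [-1/10, 4/5, -1/10, -1/2] . (h_A, h_B, h_D, h_E) = 1
  [-1/10, -3/10, 9/10, -1/10] . (h_A, h_B, h_D, h_E) = 1
  [-1/10, -1/10, -1/2, 4/5] . (h_A, h_B, h_D, h_E) = 1

Solving yields:
  h_A = 13230/2587
  h_B = 14600/2587
  h_D = 10700/2587
  h_E = 13400/2587

Starting state is B, so the expected hitting time is h_B = 14600/2587.

Answer: 14600/2587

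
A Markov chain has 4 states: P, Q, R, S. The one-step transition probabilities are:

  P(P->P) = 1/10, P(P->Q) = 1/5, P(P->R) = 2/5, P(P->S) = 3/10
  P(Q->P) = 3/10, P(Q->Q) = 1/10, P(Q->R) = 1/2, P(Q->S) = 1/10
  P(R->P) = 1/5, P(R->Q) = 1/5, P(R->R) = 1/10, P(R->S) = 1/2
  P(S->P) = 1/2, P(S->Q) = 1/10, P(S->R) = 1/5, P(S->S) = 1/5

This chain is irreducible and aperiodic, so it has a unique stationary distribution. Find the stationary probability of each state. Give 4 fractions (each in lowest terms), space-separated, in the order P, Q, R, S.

The stationary distribution satisfies pi = pi * P, i.e.:
  pi_P = 1/10*pi_P + 3/10*pi_Q + 1/5*pi_R + 1/2*pi_S
  pi_Q = 1/5*pi_P + 1/10*pi_Q + 1/5*pi_R + 1/10*pi_S
  pi_R = 2/5*pi_P + 1/2*pi_Q + 1/10*pi_R + 1/5*pi_S
  pi_S = 3/10*pi_P + 1/10*pi_Q + 1/2*pi_R + 1/5*pi_S
with normalization: pi_P + pi_Q + pi_R + pi_S = 1.

Using the first 3 balance equations plus normalization, the linear system A*pi = b is:
  [-9/10, 3/10, 1/5, 1/2] . pi = 0
  [1/5, -9/10, 1/5, 1/10] . pi = 0
  [2/5, 1/2, -9/10, 1/5] . pi = 0
  [1, 1, 1, 1] . pi = 1

Solving yields:
  pi_P = 440/1593
  pi_Q = 247/1593
  pi_R = 437/1593
  pi_S = 469/1593

Verification (pi * P):
  440/1593*1/10 + 247/1593*3/10 + 437/1593*1/5 + 469/1593*1/2 = 440/1593 = pi_P  (ok)
  440/1593*1/5 + 247/1593*1/10 + 437/1593*1/5 + 469/1593*1/10 = 247/1593 = pi_Q  (ok)
  440/1593*2/5 + 247/1593*1/2 + 437/1593*1/10 + 469/1593*1/5 = 437/1593 = pi_R  (ok)
  440/1593*3/10 + 247/1593*1/10 + 437/1593*1/2 + 469/1593*1/5 = 469/1593 = pi_S  (ok)

Answer: 440/1593 247/1593 437/1593 469/1593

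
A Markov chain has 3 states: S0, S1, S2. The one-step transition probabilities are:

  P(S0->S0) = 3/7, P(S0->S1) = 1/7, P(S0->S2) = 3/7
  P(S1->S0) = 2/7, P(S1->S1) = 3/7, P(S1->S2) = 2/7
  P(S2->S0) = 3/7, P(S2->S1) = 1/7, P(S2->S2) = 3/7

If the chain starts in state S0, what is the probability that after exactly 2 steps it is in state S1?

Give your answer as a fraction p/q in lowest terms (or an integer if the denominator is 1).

Computing P^2 by repeated multiplication:
P^1 =
  S0: [3/7, 1/7, 3/7]
  S1: [2/7, 3/7, 2/7]
  S2: [3/7, 1/7, 3/7]
P^2 =
  S0: [20/49, 9/49, 20/49]
  S1: [18/49, 13/49, 18/49]
  S2: [20/49, 9/49, 20/49]

(P^2)[S0 -> S1] = 9/49

Answer: 9/49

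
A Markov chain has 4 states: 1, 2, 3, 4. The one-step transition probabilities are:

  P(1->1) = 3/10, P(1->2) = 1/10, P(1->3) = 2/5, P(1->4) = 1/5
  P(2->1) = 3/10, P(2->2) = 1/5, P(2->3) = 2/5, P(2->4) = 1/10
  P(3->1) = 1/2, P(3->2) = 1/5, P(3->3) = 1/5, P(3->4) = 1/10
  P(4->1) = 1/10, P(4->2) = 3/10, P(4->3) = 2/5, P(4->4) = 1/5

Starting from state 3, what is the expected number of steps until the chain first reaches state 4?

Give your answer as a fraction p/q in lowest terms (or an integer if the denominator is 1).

Let h_i = expected steps to first reach 4 from state i.
Boundary: h_4 = 0.
First-step equations for the other states:
  h_1 = 1 + 3/10*h_1 + 1/10*h_2 + 2/5*h_3 + 1/5*h_4
  h_2 = 1 + 3/10*h_1 + 1/5*h_2 + 2/5*h_3 + 1/10*h_4
  h_3 = 1 + 1/2*h_1 + 1/5*h_2 + 1/5*h_3 + 1/10*h_4

Substituting h_4 = 0 and rearranging gives the linear system (I - Q) h = 1:
  [7/10, -1/10, -2/5] . (h_1, h_2, h_3) = 1
  [-3/10, 4/5, -2/5] . (h_1, h_2, h_3) = 1
  [-1/2, -1/5, 4/5] . (h_1, h_2, h_3) = 1

Solving yields:
  h_1 = 270/41
  h_2 = 300/41
  h_3 = 295/41

Starting state is 3, so the expected hitting time is h_3 = 295/41.

Answer: 295/41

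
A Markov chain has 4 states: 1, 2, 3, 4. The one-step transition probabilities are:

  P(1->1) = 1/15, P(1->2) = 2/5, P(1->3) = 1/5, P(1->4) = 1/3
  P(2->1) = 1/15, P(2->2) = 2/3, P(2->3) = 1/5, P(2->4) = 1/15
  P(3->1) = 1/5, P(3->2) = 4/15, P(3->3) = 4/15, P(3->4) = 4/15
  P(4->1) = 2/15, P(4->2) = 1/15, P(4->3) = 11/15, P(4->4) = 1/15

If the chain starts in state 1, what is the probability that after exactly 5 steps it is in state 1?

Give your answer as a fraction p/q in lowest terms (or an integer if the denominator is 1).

Computing P^5 by repeated multiplication:
P^1 =
  1: [1/15, 2/5, 1/5, 1/3]
  2: [1/15, 2/3, 1/5, 1/15]
  3: [1/5, 4/15, 4/15, 4/15]
  4: [2/15, 1/15, 11/15, 1/15]
P^2 =
  1: [26/225, 83/225, 88/225, 28/225]
  2: [22/225, 119/225, 56/225, 28/225]
  3: [3/25, 26/75, 9/25, 13/75]
  4: [38/225, 67/225, 64/225, 56/225]
P^3 =
  1: [143/1125, 1366/3375, 329/1125, 593/3375]
  2: [73/675, 1574/3375, 191/675, 481/3375]
  3: [142/1125, 29/75, 356/1125, 64/375]
  4: [409/3375, 242/675, 1187/3375, 569/3375]
P^4 =
  1: [5942/50625, 277/675, 15856/50625, 2684/16875]
  2: [1922/16875, 22231/50625, 4976/16875, 308/2025]
  3: [2029/16875, 6818/16875, 5267/16875, 2761/16875]
  4: [78/625, 19871/50625, 5288/16875, 8572/50625]
P^5 =
  1: [90389/759375, 314878/759375, 232147/759375, 121961/759375]
  2: [88181/759375, 108106/253125, 228403/759375, 39491/253125]
  3: [6034/50625, 104183/253125, 15596/50625, 40792/253125]
  4: [3637/30375, 34294/84375, 47263/151875, 13721/84375]

(P^5)[1 -> 1] = 90389/759375

Answer: 90389/759375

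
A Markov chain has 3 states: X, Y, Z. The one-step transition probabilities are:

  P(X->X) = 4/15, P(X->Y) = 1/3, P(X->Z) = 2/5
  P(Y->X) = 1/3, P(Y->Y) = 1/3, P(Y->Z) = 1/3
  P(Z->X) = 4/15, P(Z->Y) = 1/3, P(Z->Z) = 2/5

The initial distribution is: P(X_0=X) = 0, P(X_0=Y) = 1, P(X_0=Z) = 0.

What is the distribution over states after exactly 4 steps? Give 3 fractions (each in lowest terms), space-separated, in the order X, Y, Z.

Propagating the distribution step by step (d_{t+1} = d_t * P):
d_0 = (X=0, Y=1, Z=0)
  d_1[X] = 0*4/15 + 1*1/3 + 0*4/15 = 1/3
  d_1[Y] = 0*1/3 + 1*1/3 + 0*1/3 = 1/3
  d_1[Z] = 0*2/5 + 1*1/3 + 0*2/5 = 1/3
d_1 = (X=1/3, Y=1/3, Z=1/3)
  d_2[X] = 1/3*4/15 + 1/3*1/3 + 1/3*4/15 = 13/45
  d_2[Y] = 1/3*1/3 + 1/3*1/3 + 1/3*1/3 = 1/3
  d_2[Z] = 1/3*2/5 + 1/3*1/3 + 1/3*2/5 = 17/45
d_2 = (X=13/45, Y=1/3, Z=17/45)
  d_3[X] = 13/45*4/15 + 1/3*1/3 + 17/45*4/15 = 13/45
  d_3[Y] = 13/45*1/3 + 1/3*1/3 + 17/45*1/3 = 1/3
  d_3[Z] = 13/45*2/5 + 1/3*1/3 + 17/45*2/5 = 17/45
d_3 = (X=13/45, Y=1/3, Z=17/45)
  d_4[X] = 13/45*4/15 + 1/3*1/3 + 17/45*4/15 = 13/45
  d_4[Y] = 13/45*1/3 + 1/3*1/3 + 17/45*1/3 = 1/3
  d_4[Z] = 13/45*2/5 + 1/3*1/3 + 17/45*2/5 = 17/45
d_4 = (X=13/45, Y=1/3, Z=17/45)

Answer: 13/45 1/3 17/45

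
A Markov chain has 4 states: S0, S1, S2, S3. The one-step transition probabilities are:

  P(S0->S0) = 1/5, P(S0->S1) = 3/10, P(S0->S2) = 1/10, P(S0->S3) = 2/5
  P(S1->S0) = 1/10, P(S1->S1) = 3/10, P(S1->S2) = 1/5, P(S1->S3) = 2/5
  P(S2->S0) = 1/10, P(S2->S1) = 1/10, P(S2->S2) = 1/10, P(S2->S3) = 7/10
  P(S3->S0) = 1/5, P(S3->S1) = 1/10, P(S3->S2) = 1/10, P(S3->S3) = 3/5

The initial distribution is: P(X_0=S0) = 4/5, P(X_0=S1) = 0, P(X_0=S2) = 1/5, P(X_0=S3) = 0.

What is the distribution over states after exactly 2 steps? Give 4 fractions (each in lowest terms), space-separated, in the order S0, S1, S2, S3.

Answer: 41/250 47/250 63/500 261/500

Derivation:
Propagating the distribution step by step (d_{t+1} = d_t * P):
d_0 = (S0=4/5, S1=0, S2=1/5, S3=0)
  d_1[S0] = 4/5*1/5 + 0*1/10 + 1/5*1/10 + 0*1/5 = 9/50
  d_1[S1] = 4/5*3/10 + 0*3/10 + 1/5*1/10 + 0*1/10 = 13/50
  d_1[S2] = 4/5*1/10 + 0*1/5 + 1/5*1/10 + 0*1/10 = 1/10
  d_1[S3] = 4/5*2/5 + 0*2/5 + 1/5*7/10 + 0*3/5 = 23/50
d_1 = (S0=9/50, S1=13/50, S2=1/10, S3=23/50)
  d_2[S0] = 9/50*1/5 + 13/50*1/10 + 1/10*1/10 + 23/50*1/5 = 41/250
  d_2[S1] = 9/50*3/10 + 13/50*3/10 + 1/10*1/10 + 23/50*1/10 = 47/250
  d_2[S2] = 9/50*1/10 + 13/50*1/5 + 1/10*1/10 + 23/50*1/10 = 63/500
  d_2[S3] = 9/50*2/5 + 13/50*2/5 + 1/10*7/10 + 23/50*3/5 = 261/500
d_2 = (S0=41/250, S1=47/250, S2=63/500, S3=261/500)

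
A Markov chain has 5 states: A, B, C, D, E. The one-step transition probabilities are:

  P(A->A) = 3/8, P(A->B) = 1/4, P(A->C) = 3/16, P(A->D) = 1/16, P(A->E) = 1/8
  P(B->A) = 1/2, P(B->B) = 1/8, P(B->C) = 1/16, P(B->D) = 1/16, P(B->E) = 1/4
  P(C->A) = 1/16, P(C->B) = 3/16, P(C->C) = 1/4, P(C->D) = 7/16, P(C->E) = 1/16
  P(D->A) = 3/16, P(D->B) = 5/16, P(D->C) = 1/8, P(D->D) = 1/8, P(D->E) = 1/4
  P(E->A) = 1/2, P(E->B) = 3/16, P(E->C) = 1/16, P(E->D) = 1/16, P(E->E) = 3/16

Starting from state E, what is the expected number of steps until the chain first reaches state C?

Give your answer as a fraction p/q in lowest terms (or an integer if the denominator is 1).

Let h_i = expected steps to first reach C from state i.
Boundary: h_C = 0.
First-step equations for the other states:
  h_A = 1 + 3/8*h_A + 1/4*h_B + 3/16*h_C + 1/16*h_D + 1/8*h_E
  h_B = 1 + 1/2*h_A + 1/8*h_B + 1/16*h_C + 1/16*h_D + 1/4*h_E
  h_D = 1 + 3/16*h_A + 5/16*h_B + 1/8*h_C + 1/8*h_D + 1/4*h_E
  h_E = 1 + 1/2*h_A + 3/16*h_B + 1/16*h_C + 1/16*h_D + 3/16*h_E

Substituting h_C = 0 and rearranging gives the linear system (I - Q) h = 1:
  [5/8, -1/4, -1/16, -1/8] . (h_A, h_B, h_D, h_E) = 1
  [-1/2, 7/8, -1/16, -1/4] . (h_A, h_B, h_D, h_E) = 1
  [-3/16, -5/16, 7/8, -1/4] . (h_A, h_B, h_D, h_E) = 1
  [-1/2, -3/16, -1/16, 13/16] . (h_A, h_B, h_D, h_E) = 1

Solving yields:
  h_A = 1920/259
  h_B = 2160/259
  h_D = 2096/259
  h_E = 2160/259

Starting state is E, so the expected hitting time is h_E = 2160/259.

Answer: 2160/259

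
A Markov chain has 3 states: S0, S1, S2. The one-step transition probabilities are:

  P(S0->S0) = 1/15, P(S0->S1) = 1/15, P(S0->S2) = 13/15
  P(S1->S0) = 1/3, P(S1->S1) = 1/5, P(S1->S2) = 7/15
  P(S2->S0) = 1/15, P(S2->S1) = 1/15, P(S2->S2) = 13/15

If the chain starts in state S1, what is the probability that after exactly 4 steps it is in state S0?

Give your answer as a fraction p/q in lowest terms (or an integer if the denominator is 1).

Answer: 1481/16875

Derivation:
Computing P^4 by repeated multiplication:
P^1 =
  S0: [1/15, 1/15, 13/15]
  S1: [1/3, 1/5, 7/15]
  S2: [1/15, 1/15, 13/15]
P^2 =
  S0: [19/225, 17/225, 21/25]
  S1: [3/25, 7/75, 59/75]
  S2: [19/225, 17/225, 21/25]
P^3 =
  S0: [293/3375, 259/3375, 941/1125]
  S1: [103/1125, 89/1125, 311/375]
  S2: [293/3375, 259/3375, 941/1125]
P^4 =
  S0: [4411/50625, 3893/50625, 14107/16875]
  S1: [1481/16875, 1303/16875, 4697/5625]
  S2: [4411/50625, 3893/50625, 14107/16875]

(P^4)[S1 -> S0] = 1481/16875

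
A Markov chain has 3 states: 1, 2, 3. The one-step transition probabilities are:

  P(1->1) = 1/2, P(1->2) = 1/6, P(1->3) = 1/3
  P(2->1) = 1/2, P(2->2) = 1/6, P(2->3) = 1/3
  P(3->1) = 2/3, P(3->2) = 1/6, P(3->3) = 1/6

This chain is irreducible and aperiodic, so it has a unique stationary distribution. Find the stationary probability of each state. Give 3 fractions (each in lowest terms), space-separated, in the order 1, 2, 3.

Answer: 23/42 1/6 2/7

Derivation:
The stationary distribution satisfies pi = pi * P, i.e.:
  pi_1 = 1/2*pi_1 + 1/2*pi_2 + 2/3*pi_3
  pi_2 = 1/6*pi_1 + 1/6*pi_2 + 1/6*pi_3
  pi_3 = 1/3*pi_1 + 1/3*pi_2 + 1/6*pi_3
with normalization: pi_1 + pi_2 + pi_3 = 1.

Using the first 2 balance equations plus normalization, the linear system A*pi = b is:
  [-1/2, 1/2, 2/3] . pi = 0
  [1/6, -5/6, 1/6] . pi = 0
  [1, 1, 1] . pi = 1

Solving yields:
  pi_1 = 23/42
  pi_2 = 1/6
  pi_3 = 2/7

Verification (pi * P):
  23/42*1/2 + 1/6*1/2 + 2/7*2/3 = 23/42 = pi_1  (ok)
  23/42*1/6 + 1/6*1/6 + 2/7*1/6 = 1/6 = pi_2  (ok)
  23/42*1/3 + 1/6*1/3 + 2/7*1/6 = 2/7 = pi_3  (ok)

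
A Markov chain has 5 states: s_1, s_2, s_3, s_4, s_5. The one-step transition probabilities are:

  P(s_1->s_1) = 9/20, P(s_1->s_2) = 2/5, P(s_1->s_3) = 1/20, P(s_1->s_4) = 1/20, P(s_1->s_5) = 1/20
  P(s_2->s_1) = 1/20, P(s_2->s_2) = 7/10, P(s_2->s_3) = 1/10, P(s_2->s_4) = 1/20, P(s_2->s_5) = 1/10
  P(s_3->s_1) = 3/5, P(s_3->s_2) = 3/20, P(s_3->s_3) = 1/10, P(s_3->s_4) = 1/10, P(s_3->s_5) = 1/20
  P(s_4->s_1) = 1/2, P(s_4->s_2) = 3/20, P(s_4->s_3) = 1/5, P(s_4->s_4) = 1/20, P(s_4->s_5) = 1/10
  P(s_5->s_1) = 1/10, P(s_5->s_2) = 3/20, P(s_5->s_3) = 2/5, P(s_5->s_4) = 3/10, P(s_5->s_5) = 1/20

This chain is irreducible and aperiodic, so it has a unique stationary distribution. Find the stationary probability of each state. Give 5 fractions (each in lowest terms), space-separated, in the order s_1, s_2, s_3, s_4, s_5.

The stationary distribution satisfies pi = pi * P, i.e.:
  pi_s_1 = 9/20*pi_s_1 + 1/20*pi_s_2 + 3/5*pi_s_3 + 1/2*pi_s_4 + 1/10*pi_s_5
  pi_s_2 = 2/5*pi_s_1 + 7/10*pi_s_2 + 3/20*pi_s_3 + 3/20*pi_s_4 + 3/20*pi_s_5
  pi_s_3 = 1/20*pi_s_1 + 1/10*pi_s_2 + 1/10*pi_s_3 + 1/5*pi_s_4 + 2/5*pi_s_5
  pi_s_4 = 1/20*pi_s_1 + 1/20*pi_s_2 + 1/10*pi_s_3 + 1/20*pi_s_4 + 3/10*pi_s_5
  pi_s_5 = 1/20*pi_s_1 + 1/10*pi_s_2 + 1/20*pi_s_3 + 1/10*pi_s_4 + 1/20*pi_s_5
with normalization: pi_s_1 + pi_s_2 + pi_s_3 + pi_s_4 + pi_s_5 = 1.

Using the first 4 balance equations plus normalization, the linear system A*pi = b is:
  [-11/20, 1/20, 3/5, 1/2, 1/10] . pi = 0
  [2/5, -3/10, 3/20, 3/20, 3/20] . pi = 0
  [1/20, 1/10, -9/10, 1/5, 2/5] . pi = 0
  [1/20, 1/20, 1/10, -19/20, 3/10] . pi = 0
  [1, 1, 1, 1, 1] . pi = 1

Solving yields:
  pi_s_1 = 13917/54691
  pi_s_2 = 25962/54691
  pi_s_3 = 12913/109382
  pi_s_4 = 4117/54691
  pi_s_5 = 1211/15626

Verification (pi * P):
  13917/54691*9/20 + 25962/54691*1/20 + 12913/109382*3/5 + 4117/54691*1/2 + 1211/15626*1/10 = 13917/54691 = pi_s_1  (ok)
  13917/54691*2/5 + 25962/54691*7/10 + 12913/109382*3/20 + 4117/54691*3/20 + 1211/15626*3/20 = 25962/54691 = pi_s_2  (ok)
  13917/54691*1/20 + 25962/54691*1/10 + 12913/109382*1/10 + 4117/54691*1/5 + 1211/15626*2/5 = 12913/109382 = pi_s_3  (ok)
  13917/54691*1/20 + 25962/54691*1/20 + 12913/109382*1/10 + 4117/54691*1/20 + 1211/15626*3/10 = 4117/54691 = pi_s_4  (ok)
  13917/54691*1/20 + 25962/54691*1/10 + 12913/109382*1/20 + 4117/54691*1/10 + 1211/15626*1/20 = 1211/15626 = pi_s_5  (ok)

Answer: 13917/54691 25962/54691 12913/109382 4117/54691 1211/15626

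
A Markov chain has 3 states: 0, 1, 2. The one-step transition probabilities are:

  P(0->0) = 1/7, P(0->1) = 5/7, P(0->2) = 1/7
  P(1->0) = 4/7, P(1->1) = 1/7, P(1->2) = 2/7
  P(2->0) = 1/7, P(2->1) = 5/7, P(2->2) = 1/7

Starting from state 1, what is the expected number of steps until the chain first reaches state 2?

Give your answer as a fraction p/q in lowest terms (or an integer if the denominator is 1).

Let h_i = expected steps to first reach 2 from state i.
Boundary: h_2 = 0.
First-step equations for the other states:
  h_0 = 1 + 1/7*h_0 + 5/7*h_1 + 1/7*h_2
  h_1 = 1 + 4/7*h_0 + 1/7*h_1 + 2/7*h_2

Substituting h_2 = 0 and rearranging gives the linear system (I - Q) h = 1:
  [6/7, -5/7] . (h_0, h_1) = 1
  [-4/7, 6/7] . (h_0, h_1) = 1

Solving yields:
  h_0 = 77/16
  h_1 = 35/8

Starting state is 1, so the expected hitting time is h_1 = 35/8.

Answer: 35/8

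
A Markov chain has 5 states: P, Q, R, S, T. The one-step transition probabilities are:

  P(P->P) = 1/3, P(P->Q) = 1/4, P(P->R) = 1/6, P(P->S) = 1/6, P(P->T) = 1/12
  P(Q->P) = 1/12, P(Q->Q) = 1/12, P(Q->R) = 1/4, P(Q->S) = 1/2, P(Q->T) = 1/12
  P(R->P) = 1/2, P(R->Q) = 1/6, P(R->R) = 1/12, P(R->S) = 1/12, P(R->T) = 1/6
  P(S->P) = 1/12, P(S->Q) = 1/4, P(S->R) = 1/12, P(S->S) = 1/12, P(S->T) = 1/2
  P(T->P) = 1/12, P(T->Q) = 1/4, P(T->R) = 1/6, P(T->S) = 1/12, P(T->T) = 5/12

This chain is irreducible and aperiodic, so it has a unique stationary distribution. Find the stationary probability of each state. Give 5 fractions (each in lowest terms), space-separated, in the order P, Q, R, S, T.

Answer: 558/2827 4021/19789 439/2827 3650/19789 5139/19789

Derivation:
The stationary distribution satisfies pi = pi * P, i.e.:
  pi_P = 1/3*pi_P + 1/12*pi_Q + 1/2*pi_R + 1/12*pi_S + 1/12*pi_T
  pi_Q = 1/4*pi_P + 1/12*pi_Q + 1/6*pi_R + 1/4*pi_S + 1/4*pi_T
  pi_R = 1/6*pi_P + 1/4*pi_Q + 1/12*pi_R + 1/12*pi_S + 1/6*pi_T
  pi_S = 1/6*pi_P + 1/2*pi_Q + 1/12*pi_R + 1/12*pi_S + 1/12*pi_T
  pi_T = 1/12*pi_P + 1/12*pi_Q + 1/6*pi_R + 1/2*pi_S + 5/12*pi_T
with normalization: pi_P + pi_Q + pi_R + pi_S + pi_T = 1.

Using the first 4 balance equations plus normalization, the linear system A*pi = b is:
  [-2/3, 1/12, 1/2, 1/12, 1/12] . pi = 0
  [1/4, -11/12, 1/6, 1/4, 1/4] . pi = 0
  [1/6, 1/4, -11/12, 1/12, 1/6] . pi = 0
  [1/6, 1/2, 1/12, -11/12, 1/12] . pi = 0
  [1, 1, 1, 1, 1] . pi = 1

Solving yields:
  pi_P = 558/2827
  pi_Q = 4021/19789
  pi_R = 439/2827
  pi_S = 3650/19789
  pi_T = 5139/19789

Verification (pi * P):
  558/2827*1/3 + 4021/19789*1/12 + 439/2827*1/2 + 3650/19789*1/12 + 5139/19789*1/12 = 558/2827 = pi_P  (ok)
  558/2827*1/4 + 4021/19789*1/12 + 439/2827*1/6 + 3650/19789*1/4 + 5139/19789*1/4 = 4021/19789 = pi_Q  (ok)
  558/2827*1/6 + 4021/19789*1/4 + 439/2827*1/12 + 3650/19789*1/12 + 5139/19789*1/6 = 439/2827 = pi_R  (ok)
  558/2827*1/6 + 4021/19789*1/2 + 439/2827*1/12 + 3650/19789*1/12 + 5139/19789*1/12 = 3650/19789 = pi_S  (ok)
  558/2827*1/12 + 4021/19789*1/12 + 439/2827*1/6 + 3650/19789*1/2 + 5139/19789*5/12 = 5139/19789 = pi_T  (ok)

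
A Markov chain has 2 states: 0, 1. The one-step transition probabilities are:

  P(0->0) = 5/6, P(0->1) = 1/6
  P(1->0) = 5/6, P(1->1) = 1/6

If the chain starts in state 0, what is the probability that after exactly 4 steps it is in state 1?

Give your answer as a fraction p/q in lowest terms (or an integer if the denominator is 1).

Answer: 1/6

Derivation:
Computing P^4 by repeated multiplication:
P^1 =
  0: [5/6, 1/6]
  1: [5/6, 1/6]
P^2 =
  0: [5/6, 1/6]
  1: [5/6, 1/6]
P^3 =
  0: [5/6, 1/6]
  1: [5/6, 1/6]
P^4 =
  0: [5/6, 1/6]
  1: [5/6, 1/6]

(P^4)[0 -> 1] = 1/6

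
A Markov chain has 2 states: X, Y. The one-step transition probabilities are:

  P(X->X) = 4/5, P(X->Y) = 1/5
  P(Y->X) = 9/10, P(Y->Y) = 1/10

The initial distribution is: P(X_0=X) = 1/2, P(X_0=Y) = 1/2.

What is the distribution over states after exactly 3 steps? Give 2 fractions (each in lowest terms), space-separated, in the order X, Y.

Answer: 1637/2000 363/2000

Derivation:
Propagating the distribution step by step (d_{t+1} = d_t * P):
d_0 = (X=1/2, Y=1/2)
  d_1[X] = 1/2*4/5 + 1/2*9/10 = 17/20
  d_1[Y] = 1/2*1/5 + 1/2*1/10 = 3/20
d_1 = (X=17/20, Y=3/20)
  d_2[X] = 17/20*4/5 + 3/20*9/10 = 163/200
  d_2[Y] = 17/20*1/5 + 3/20*1/10 = 37/200
d_2 = (X=163/200, Y=37/200)
  d_3[X] = 163/200*4/5 + 37/200*9/10 = 1637/2000
  d_3[Y] = 163/200*1/5 + 37/200*1/10 = 363/2000
d_3 = (X=1637/2000, Y=363/2000)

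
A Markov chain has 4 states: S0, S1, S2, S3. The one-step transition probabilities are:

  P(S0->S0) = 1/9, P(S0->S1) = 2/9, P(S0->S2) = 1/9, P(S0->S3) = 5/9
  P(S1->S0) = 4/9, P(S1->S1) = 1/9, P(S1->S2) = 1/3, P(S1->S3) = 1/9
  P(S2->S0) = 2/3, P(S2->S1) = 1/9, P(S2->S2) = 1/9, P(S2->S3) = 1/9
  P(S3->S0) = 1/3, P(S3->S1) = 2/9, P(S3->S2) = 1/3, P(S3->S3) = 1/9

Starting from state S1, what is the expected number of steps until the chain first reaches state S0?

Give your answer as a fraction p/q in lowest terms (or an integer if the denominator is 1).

Let h_i = expected steps to first reach S0 from state i.
Boundary: h_S0 = 0.
First-step equations for the other states:
  h_S1 = 1 + 4/9*h_S0 + 1/9*h_S1 + 1/3*h_S2 + 1/9*h_S3
  h_S2 = 1 + 2/3*h_S0 + 1/9*h_S1 + 1/9*h_S2 + 1/9*h_S3
  h_S3 = 1 + 1/3*h_S0 + 2/9*h_S1 + 1/3*h_S2 + 1/9*h_S3

Substituting h_S0 = 0 and rearranging gives the linear system (I - Q) h = 1:
  [8/9, -1/3, -1/9] . (h_S1, h_S2, h_S3) = 1
  [-1/9, 8/9, -1/9] . (h_S1, h_S2, h_S3) = 1
  [-2/9, -1/3, 8/9] . (h_S1, h_S2, h_S3) = 1

Solving yields:
  h_S1 = 891/439
  h_S2 = 729/439
  h_S3 = 990/439

Starting state is S1, so the expected hitting time is h_S1 = 891/439.

Answer: 891/439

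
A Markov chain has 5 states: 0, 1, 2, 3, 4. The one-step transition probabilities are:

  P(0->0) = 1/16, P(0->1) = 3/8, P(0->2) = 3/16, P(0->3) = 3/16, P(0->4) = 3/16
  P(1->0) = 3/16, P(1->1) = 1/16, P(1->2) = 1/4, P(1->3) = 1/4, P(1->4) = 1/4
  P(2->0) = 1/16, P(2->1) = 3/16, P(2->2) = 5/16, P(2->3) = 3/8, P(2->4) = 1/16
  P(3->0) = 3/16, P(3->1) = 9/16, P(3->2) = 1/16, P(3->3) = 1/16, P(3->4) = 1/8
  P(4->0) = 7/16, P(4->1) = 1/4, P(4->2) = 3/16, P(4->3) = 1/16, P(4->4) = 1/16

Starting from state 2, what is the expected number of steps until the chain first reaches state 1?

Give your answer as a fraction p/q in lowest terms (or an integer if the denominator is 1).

Let h_i = expected steps to first reach 1 from state i.
Boundary: h_1 = 0.
First-step equations for the other states:
  h_0 = 1 + 1/16*h_0 + 3/8*h_1 + 3/16*h_2 + 3/16*h_3 + 3/16*h_4
  h_2 = 1 + 1/16*h_0 + 3/16*h_1 + 5/16*h_2 + 3/8*h_3 + 1/16*h_4
  h_3 = 1 + 3/16*h_0 + 9/16*h_1 + 1/16*h_2 + 1/16*h_3 + 1/8*h_4
  h_4 = 1 + 7/16*h_0 + 1/4*h_1 + 3/16*h_2 + 1/16*h_3 + 1/16*h_4

Substituting h_1 = 0 and rearranging gives the linear system (I - Q) h = 1:
  [15/16, -3/16, -3/16, -3/16] . (h_0, h_2, h_3, h_4) = 1
  [-1/16, 11/16, -3/8, -1/16] . (h_0, h_2, h_3, h_4) = 1
  [-3/16, -1/16, 15/16, -1/8] . (h_0, h_2, h_3, h_4) = 1
  [-7/16, -3/16, -1/16, 15/16] . (h_0, h_2, h_3, h_4) = 1

Solving yields:
  h_0 = 2176/777
  h_2 = 2512/777
  h_3 = 1760/777
  h_4 = 352/111

Starting state is 2, so the expected hitting time is h_2 = 2512/777.

Answer: 2512/777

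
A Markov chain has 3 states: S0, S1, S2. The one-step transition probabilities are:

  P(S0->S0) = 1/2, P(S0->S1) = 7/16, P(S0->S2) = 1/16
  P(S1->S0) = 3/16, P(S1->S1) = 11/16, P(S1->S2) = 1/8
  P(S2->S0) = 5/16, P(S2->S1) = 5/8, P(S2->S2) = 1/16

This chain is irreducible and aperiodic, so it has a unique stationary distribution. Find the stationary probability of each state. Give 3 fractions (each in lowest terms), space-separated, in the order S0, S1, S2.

The stationary distribution satisfies pi = pi * P, i.e.:
  pi_S0 = 1/2*pi_S0 + 3/16*pi_S1 + 5/16*pi_S2
  pi_S1 = 7/16*pi_S0 + 11/16*pi_S1 + 5/8*pi_S2
  pi_S2 = 1/16*pi_S0 + 1/8*pi_S1 + 1/16*pi_S2
with normalization: pi_S0 + pi_S1 + pi_S2 = 1.

Using the first 2 balance equations plus normalization, the linear system A*pi = b is:
  [-1/2, 3/16, 5/16] . pi = 0
  [7/16, -5/16, 5/8] . pi = 0
  [1, 1, 1] . pi = 1

Solving yields:
  pi_S0 = 55/189
  pi_S1 = 115/189
  pi_S2 = 19/189

Verification (pi * P):
  55/189*1/2 + 115/189*3/16 + 19/189*5/16 = 55/189 = pi_S0  (ok)
  55/189*7/16 + 115/189*11/16 + 19/189*5/8 = 115/189 = pi_S1  (ok)
  55/189*1/16 + 115/189*1/8 + 19/189*1/16 = 19/189 = pi_S2  (ok)

Answer: 55/189 115/189 19/189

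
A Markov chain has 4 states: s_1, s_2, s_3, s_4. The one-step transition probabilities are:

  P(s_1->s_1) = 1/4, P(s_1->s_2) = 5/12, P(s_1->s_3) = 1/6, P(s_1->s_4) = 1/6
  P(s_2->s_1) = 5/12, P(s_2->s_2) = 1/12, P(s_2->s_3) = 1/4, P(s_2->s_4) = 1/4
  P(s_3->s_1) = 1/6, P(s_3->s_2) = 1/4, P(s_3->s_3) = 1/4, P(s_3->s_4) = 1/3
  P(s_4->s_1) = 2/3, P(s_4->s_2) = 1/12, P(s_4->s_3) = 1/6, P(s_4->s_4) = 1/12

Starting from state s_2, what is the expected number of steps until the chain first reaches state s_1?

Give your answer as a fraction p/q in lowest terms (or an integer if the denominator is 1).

Answer: 12/5

Derivation:
Let h_i = expected steps to first reach s_1 from state i.
Boundary: h_s_1 = 0.
First-step equations for the other states:
  h_s_2 = 1 + 5/12*h_s_1 + 1/12*h_s_2 + 1/4*h_s_3 + 1/4*h_s_4
  h_s_3 = 1 + 1/6*h_s_1 + 1/4*h_s_2 + 1/4*h_s_3 + 1/3*h_s_4
  h_s_4 = 1 + 2/3*h_s_1 + 1/12*h_s_2 + 1/6*h_s_3 + 1/12*h_s_4

Substituting h_s_1 = 0 and rearranging gives the linear system (I - Q) h = 1:
  [11/12, -1/4, -1/4] . (h_s_2, h_s_3, h_s_4) = 1
  [-1/4, 3/4, -1/3] . (h_s_2, h_s_3, h_s_4) = 1
  [-1/12, -1/6, 11/12] . (h_s_2, h_s_3, h_s_4) = 1

Solving yields:
  h_s_2 = 12/5
  h_s_3 = 192/65
  h_s_4 = 24/13

Starting state is s_2, so the expected hitting time is h_s_2 = 12/5.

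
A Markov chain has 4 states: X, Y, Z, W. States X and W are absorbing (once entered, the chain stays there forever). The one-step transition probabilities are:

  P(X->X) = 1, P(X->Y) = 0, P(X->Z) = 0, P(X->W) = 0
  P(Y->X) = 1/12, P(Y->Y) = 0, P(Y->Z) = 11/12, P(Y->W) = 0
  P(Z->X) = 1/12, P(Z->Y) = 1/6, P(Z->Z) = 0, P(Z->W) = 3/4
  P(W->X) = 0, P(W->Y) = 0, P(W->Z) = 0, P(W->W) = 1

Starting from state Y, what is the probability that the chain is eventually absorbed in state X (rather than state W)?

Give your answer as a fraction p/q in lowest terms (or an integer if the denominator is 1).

Answer: 23/122

Derivation:
Let a_i = P(absorbed in X | start in state i).
Boundary conditions: a_X = 1, a_W = 0.
For each transient state i, a_i = sum_j P(i->j) * a_j:
  a_Y = 1/12*a_X + 0*a_Y + 11/12*a_Z + 0*a_W
  a_Z = 1/12*a_X + 1/6*a_Y + 0*a_Z + 3/4*a_W

Substituting a_X = 1 and a_W = 0, rearrange to (I - Q) a = r where r[i] = P(i -> X):
  [1, -11/12] . (a_Y, a_Z) = 1/12
  [-1/6, 1] . (a_Y, a_Z) = 1/12

Solving yields:
  a_Y = 23/122
  a_Z = 7/61

Starting state is Y, so the absorption probability is a_Y = 23/122.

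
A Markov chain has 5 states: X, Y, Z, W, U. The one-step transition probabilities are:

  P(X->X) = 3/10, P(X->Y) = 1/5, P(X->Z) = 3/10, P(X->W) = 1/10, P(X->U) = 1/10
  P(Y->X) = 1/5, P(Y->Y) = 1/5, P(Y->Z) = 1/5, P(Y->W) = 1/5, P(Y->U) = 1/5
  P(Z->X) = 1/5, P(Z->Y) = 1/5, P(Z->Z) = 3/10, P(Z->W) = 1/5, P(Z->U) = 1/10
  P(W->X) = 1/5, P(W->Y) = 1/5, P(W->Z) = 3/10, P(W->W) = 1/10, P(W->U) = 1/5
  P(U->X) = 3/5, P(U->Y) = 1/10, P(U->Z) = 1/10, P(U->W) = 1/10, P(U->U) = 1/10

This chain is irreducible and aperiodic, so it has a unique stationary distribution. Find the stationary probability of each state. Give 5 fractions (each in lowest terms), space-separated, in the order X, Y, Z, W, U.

The stationary distribution satisfies pi = pi * P, i.e.:
  pi_X = 3/10*pi_X + 1/5*pi_Y + 1/5*pi_Z + 1/5*pi_W + 3/5*pi_U
  pi_Y = 1/5*pi_X + 1/5*pi_Y + 1/5*pi_Z + 1/5*pi_W + 1/10*pi_U
  pi_Z = 3/10*pi_X + 1/5*pi_Y + 3/10*pi_Z + 3/10*pi_W + 1/10*pi_U
  pi_W = 1/10*pi_X + 1/5*pi_Y + 1/5*pi_Z + 1/10*pi_W + 1/10*pi_U
  pi_U = 1/10*pi_X + 1/5*pi_Y + 1/10*pi_Z + 1/5*pi_W + 1/10*pi_U
with normalization: pi_X + pi_Y + pi_Z + pi_W + pi_U = 1.

Using the first 4 balance equations plus normalization, the linear system A*pi = b is:
  [-7/10, 1/5, 1/5, 1/5, 3/5] . pi = 0
  [1/5, -4/5, 1/5, 1/5, 1/10] . pi = 0
  [3/10, 1/5, -7/10, 3/10, 1/10] . pi = 0
  [1/10, 1/5, 1/5, -9/10, 1/10] . pi = 0
  [1, 1, 1, 1, 1] . pi = 1

Solving yields:
  pi_X = 2850/10129
  pi_Y = 1891/10129
  pi_Z = 2580/10129
  pi_W = 1460/10129
  pi_U = 1348/10129

Verification (pi * P):
  2850/10129*3/10 + 1891/10129*1/5 + 2580/10129*1/5 + 1460/10129*1/5 + 1348/10129*3/5 = 2850/10129 = pi_X  (ok)
  2850/10129*1/5 + 1891/10129*1/5 + 2580/10129*1/5 + 1460/10129*1/5 + 1348/10129*1/10 = 1891/10129 = pi_Y  (ok)
  2850/10129*3/10 + 1891/10129*1/5 + 2580/10129*3/10 + 1460/10129*3/10 + 1348/10129*1/10 = 2580/10129 = pi_Z  (ok)
  2850/10129*1/10 + 1891/10129*1/5 + 2580/10129*1/5 + 1460/10129*1/10 + 1348/10129*1/10 = 1460/10129 = pi_W  (ok)
  2850/10129*1/10 + 1891/10129*1/5 + 2580/10129*1/10 + 1460/10129*1/5 + 1348/10129*1/10 = 1348/10129 = pi_U  (ok)

Answer: 2850/10129 1891/10129 2580/10129 1460/10129 1348/10129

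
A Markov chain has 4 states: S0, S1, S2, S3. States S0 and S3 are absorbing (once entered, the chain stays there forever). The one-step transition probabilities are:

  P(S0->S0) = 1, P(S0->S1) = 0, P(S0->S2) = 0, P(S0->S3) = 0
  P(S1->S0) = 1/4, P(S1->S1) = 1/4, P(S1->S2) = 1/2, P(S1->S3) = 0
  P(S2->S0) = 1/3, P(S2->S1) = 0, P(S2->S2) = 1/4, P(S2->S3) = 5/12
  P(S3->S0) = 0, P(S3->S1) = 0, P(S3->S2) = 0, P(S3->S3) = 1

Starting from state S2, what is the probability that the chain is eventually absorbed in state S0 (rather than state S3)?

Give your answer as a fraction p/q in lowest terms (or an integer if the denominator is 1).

Answer: 4/9

Derivation:
Let a_i = P(absorbed in S0 | start in state i).
Boundary conditions: a_S0 = 1, a_S3 = 0.
For each transient state i, a_i = sum_j P(i->j) * a_j:
  a_S1 = 1/4*a_S0 + 1/4*a_S1 + 1/2*a_S2 + 0*a_S3
  a_S2 = 1/3*a_S0 + 0*a_S1 + 1/4*a_S2 + 5/12*a_S3

Substituting a_S0 = 1 and a_S3 = 0, rearrange to (I - Q) a = r where r[i] = P(i -> S0):
  [3/4, -1/2] . (a_S1, a_S2) = 1/4
  [0, 3/4] . (a_S1, a_S2) = 1/3

Solving yields:
  a_S1 = 17/27
  a_S2 = 4/9

Starting state is S2, so the absorption probability is a_S2 = 4/9.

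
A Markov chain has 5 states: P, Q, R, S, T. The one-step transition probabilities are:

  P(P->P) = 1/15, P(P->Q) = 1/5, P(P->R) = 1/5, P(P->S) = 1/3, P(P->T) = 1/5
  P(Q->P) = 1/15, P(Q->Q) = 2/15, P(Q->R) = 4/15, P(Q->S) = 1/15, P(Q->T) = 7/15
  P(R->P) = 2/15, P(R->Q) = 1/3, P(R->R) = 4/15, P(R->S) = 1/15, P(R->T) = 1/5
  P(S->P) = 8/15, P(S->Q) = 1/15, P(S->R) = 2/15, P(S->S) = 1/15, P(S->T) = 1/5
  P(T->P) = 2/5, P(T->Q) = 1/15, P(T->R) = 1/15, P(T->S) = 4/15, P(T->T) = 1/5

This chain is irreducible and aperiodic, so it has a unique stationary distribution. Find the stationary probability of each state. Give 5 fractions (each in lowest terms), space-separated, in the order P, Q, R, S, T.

Answer: 15251/62734 4926/31367 11173/62734 806/4481 7587/31367

Derivation:
The stationary distribution satisfies pi = pi * P, i.e.:
  pi_P = 1/15*pi_P + 1/15*pi_Q + 2/15*pi_R + 8/15*pi_S + 2/5*pi_T
  pi_Q = 1/5*pi_P + 2/15*pi_Q + 1/3*pi_R + 1/15*pi_S + 1/15*pi_T
  pi_R = 1/5*pi_P + 4/15*pi_Q + 4/15*pi_R + 2/15*pi_S + 1/15*pi_T
  pi_S = 1/3*pi_P + 1/15*pi_Q + 1/15*pi_R + 1/15*pi_S + 4/15*pi_T
  pi_T = 1/5*pi_P + 7/15*pi_Q + 1/5*pi_R + 1/5*pi_S + 1/5*pi_T
with normalization: pi_P + pi_Q + pi_R + pi_S + pi_T = 1.

Using the first 4 balance equations plus normalization, the linear system A*pi = b is:
  [-14/15, 1/15, 2/15, 8/15, 2/5] . pi = 0
  [1/5, -13/15, 1/3, 1/15, 1/15] . pi = 0
  [1/5, 4/15, -11/15, 2/15, 1/15] . pi = 0
  [1/3, 1/15, 1/15, -14/15, 4/15] . pi = 0
  [1, 1, 1, 1, 1] . pi = 1

Solving yields:
  pi_P = 15251/62734
  pi_Q = 4926/31367
  pi_R = 11173/62734
  pi_S = 806/4481
  pi_T = 7587/31367

Verification (pi * P):
  15251/62734*1/15 + 4926/31367*1/15 + 11173/62734*2/15 + 806/4481*8/15 + 7587/31367*2/5 = 15251/62734 = pi_P  (ok)
  15251/62734*1/5 + 4926/31367*2/15 + 11173/62734*1/3 + 806/4481*1/15 + 7587/31367*1/15 = 4926/31367 = pi_Q  (ok)
  15251/62734*1/5 + 4926/31367*4/15 + 11173/62734*4/15 + 806/4481*2/15 + 7587/31367*1/15 = 11173/62734 = pi_R  (ok)
  15251/62734*1/3 + 4926/31367*1/15 + 11173/62734*1/15 + 806/4481*1/15 + 7587/31367*4/15 = 806/4481 = pi_S  (ok)
  15251/62734*1/5 + 4926/31367*7/15 + 11173/62734*1/5 + 806/4481*1/5 + 7587/31367*1/5 = 7587/31367 = pi_T  (ok)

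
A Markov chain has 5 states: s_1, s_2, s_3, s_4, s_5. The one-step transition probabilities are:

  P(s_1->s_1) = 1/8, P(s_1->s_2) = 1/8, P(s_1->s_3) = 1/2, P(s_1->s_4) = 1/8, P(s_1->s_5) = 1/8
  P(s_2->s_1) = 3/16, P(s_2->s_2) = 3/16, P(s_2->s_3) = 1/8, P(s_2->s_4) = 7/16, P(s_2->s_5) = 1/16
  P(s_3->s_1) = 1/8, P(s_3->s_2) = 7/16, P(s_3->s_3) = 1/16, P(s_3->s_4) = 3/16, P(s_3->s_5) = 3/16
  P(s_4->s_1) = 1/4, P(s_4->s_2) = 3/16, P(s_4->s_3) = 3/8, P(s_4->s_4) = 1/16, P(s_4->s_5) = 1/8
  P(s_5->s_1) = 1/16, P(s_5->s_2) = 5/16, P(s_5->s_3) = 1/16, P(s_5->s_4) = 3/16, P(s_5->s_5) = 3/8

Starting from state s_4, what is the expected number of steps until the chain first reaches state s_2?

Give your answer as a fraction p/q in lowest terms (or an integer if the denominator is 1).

Answer: 117/31

Derivation:
Let h_i = expected steps to first reach s_2 from state i.
Boundary: h_s_2 = 0.
First-step equations for the other states:
  h_s_1 = 1 + 1/8*h_s_1 + 1/8*h_s_2 + 1/2*h_s_3 + 1/8*h_s_4 + 1/8*h_s_5
  h_s_3 = 1 + 1/8*h_s_1 + 7/16*h_s_2 + 1/16*h_s_3 + 3/16*h_s_4 + 3/16*h_s_5
  h_s_4 = 1 + 1/4*h_s_1 + 3/16*h_s_2 + 3/8*h_s_3 + 1/16*h_s_4 + 1/8*h_s_5
  h_s_5 = 1 + 1/16*h_s_1 + 5/16*h_s_2 + 1/16*h_s_3 + 3/16*h_s_4 + 3/8*h_s_5

Substituting h_s_2 = 0 and rearranging gives the linear system (I - Q) h = 1:
  [7/8, -1/2, -1/8, -1/8] . (h_s_1, h_s_3, h_s_4, h_s_5) = 1
  [-1/8, 15/16, -3/16, -3/16] . (h_s_1, h_s_3, h_s_4, h_s_5) = 1
  [-1/4, -3/8, 15/16, -1/8] . (h_s_1, h_s_3, h_s_4, h_s_5) = 1
  [-1/16, -1/16, -3/16, 5/8] . (h_s_1, h_s_3, h_s_4, h_s_5) = 1

Solving yields:
  h_s_1 = 4837/1240
  h_s_3 = 3753/1240
  h_s_4 = 117/31
  h_s_5 = 137/40

Starting state is s_4, so the expected hitting time is h_s_4 = 117/31.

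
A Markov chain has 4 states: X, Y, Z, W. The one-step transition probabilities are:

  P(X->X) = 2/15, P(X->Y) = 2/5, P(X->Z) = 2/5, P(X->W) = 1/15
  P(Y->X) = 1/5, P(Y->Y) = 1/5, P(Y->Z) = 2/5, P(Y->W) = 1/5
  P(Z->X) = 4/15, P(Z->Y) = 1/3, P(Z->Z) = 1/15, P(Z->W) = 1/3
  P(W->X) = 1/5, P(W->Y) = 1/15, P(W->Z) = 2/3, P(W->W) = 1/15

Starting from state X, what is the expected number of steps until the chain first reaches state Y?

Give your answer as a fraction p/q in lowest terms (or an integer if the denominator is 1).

Answer: 426/139

Derivation:
Let h_i = expected steps to first reach Y from state i.
Boundary: h_Y = 0.
First-step equations for the other states:
  h_X = 1 + 2/15*h_X + 2/5*h_Y + 2/5*h_Z + 1/15*h_W
  h_Z = 1 + 4/15*h_X + 1/3*h_Y + 1/15*h_Z + 1/3*h_W
  h_W = 1 + 1/5*h_X + 1/15*h_Y + 2/3*h_Z + 1/15*h_W

Substituting h_Y = 0 and rearranging gives the linear system (I - Q) h = 1:
  [13/15, -2/5, -1/15] . (h_X, h_Z, h_W) = 1
  [-4/15, 14/15, -1/3] . (h_X, h_Z, h_W) = 1
  [-1/5, -2/3, 14/15] . (h_X, h_Z, h_W) = 1

Solving yields:
  h_X = 426/139
  h_Z = 957/278
  h_W = 582/139

Starting state is X, so the expected hitting time is h_X = 426/139.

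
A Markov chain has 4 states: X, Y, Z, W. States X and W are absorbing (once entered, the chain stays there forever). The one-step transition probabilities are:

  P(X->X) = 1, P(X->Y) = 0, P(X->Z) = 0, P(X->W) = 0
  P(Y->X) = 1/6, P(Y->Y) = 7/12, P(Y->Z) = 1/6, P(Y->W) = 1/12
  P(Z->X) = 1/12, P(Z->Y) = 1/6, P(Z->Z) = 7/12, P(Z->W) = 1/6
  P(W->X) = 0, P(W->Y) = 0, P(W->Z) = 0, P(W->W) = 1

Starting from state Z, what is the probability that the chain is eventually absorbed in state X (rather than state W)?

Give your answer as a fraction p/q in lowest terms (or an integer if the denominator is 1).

Let a_i = P(absorbed in X | start in state i).
Boundary conditions: a_X = 1, a_W = 0.
For each transient state i, a_i = sum_j P(i->j) * a_j:
  a_Y = 1/6*a_X + 7/12*a_Y + 1/6*a_Z + 1/12*a_W
  a_Z = 1/12*a_X + 1/6*a_Y + 7/12*a_Z + 1/6*a_W

Substituting a_X = 1 and a_W = 0, rearrange to (I - Q) a = r where r[i] = P(i -> X):
  [5/12, -1/6] . (a_Y, a_Z) = 1/6
  [-1/6, 5/12] . (a_Y, a_Z) = 1/12

Solving yields:
  a_Y = 4/7
  a_Z = 3/7

Starting state is Z, so the absorption probability is a_Z = 3/7.

Answer: 3/7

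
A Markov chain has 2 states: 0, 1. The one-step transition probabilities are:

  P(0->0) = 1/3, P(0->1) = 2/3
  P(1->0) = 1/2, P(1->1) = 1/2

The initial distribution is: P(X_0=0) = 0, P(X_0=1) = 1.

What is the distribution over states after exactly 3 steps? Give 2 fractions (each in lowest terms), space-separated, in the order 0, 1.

Propagating the distribution step by step (d_{t+1} = d_t * P):
d_0 = (0=0, 1=1)
  d_1[0] = 0*1/3 + 1*1/2 = 1/2
  d_1[1] = 0*2/3 + 1*1/2 = 1/2
d_1 = (0=1/2, 1=1/2)
  d_2[0] = 1/2*1/3 + 1/2*1/2 = 5/12
  d_2[1] = 1/2*2/3 + 1/2*1/2 = 7/12
d_2 = (0=5/12, 1=7/12)
  d_3[0] = 5/12*1/3 + 7/12*1/2 = 31/72
  d_3[1] = 5/12*2/3 + 7/12*1/2 = 41/72
d_3 = (0=31/72, 1=41/72)

Answer: 31/72 41/72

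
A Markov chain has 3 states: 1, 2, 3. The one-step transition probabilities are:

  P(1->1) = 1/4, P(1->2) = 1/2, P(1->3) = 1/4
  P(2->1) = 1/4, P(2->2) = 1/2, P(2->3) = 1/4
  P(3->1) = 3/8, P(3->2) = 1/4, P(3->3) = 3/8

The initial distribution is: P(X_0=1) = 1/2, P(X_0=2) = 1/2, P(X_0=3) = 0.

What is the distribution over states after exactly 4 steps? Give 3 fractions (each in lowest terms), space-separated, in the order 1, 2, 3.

Answer: 585/2048 439/1024 585/2048

Derivation:
Propagating the distribution step by step (d_{t+1} = d_t * P):
d_0 = (1=1/2, 2=1/2, 3=0)
  d_1[1] = 1/2*1/4 + 1/2*1/4 + 0*3/8 = 1/4
  d_1[2] = 1/2*1/2 + 1/2*1/2 + 0*1/4 = 1/2
  d_1[3] = 1/2*1/4 + 1/2*1/4 + 0*3/8 = 1/4
d_1 = (1=1/4, 2=1/2, 3=1/4)
  d_2[1] = 1/4*1/4 + 1/2*1/4 + 1/4*3/8 = 9/32
  d_2[2] = 1/4*1/2 + 1/2*1/2 + 1/4*1/4 = 7/16
  d_2[3] = 1/4*1/4 + 1/2*1/4 + 1/4*3/8 = 9/32
d_2 = (1=9/32, 2=7/16, 3=9/32)
  d_3[1] = 9/32*1/4 + 7/16*1/4 + 9/32*3/8 = 73/256
  d_3[2] = 9/32*1/2 + 7/16*1/2 + 9/32*1/4 = 55/128
  d_3[3] = 9/32*1/4 + 7/16*1/4 + 9/32*3/8 = 73/256
d_3 = (1=73/256, 2=55/128, 3=73/256)
  d_4[1] = 73/256*1/4 + 55/128*1/4 + 73/256*3/8 = 585/2048
  d_4[2] = 73/256*1/2 + 55/128*1/2 + 73/256*1/4 = 439/1024
  d_4[3] = 73/256*1/4 + 55/128*1/4 + 73/256*3/8 = 585/2048
d_4 = (1=585/2048, 2=439/1024, 3=585/2048)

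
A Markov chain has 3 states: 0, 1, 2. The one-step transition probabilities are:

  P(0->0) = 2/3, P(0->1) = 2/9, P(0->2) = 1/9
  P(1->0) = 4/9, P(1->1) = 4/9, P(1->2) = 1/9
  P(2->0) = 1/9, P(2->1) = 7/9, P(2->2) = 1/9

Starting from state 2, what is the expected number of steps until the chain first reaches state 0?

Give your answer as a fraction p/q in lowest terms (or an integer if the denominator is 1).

Answer: 36/11

Derivation:
Let h_i = expected steps to first reach 0 from state i.
Boundary: h_0 = 0.
First-step equations for the other states:
  h_1 = 1 + 4/9*h_0 + 4/9*h_1 + 1/9*h_2
  h_2 = 1 + 1/9*h_0 + 7/9*h_1 + 1/9*h_2

Substituting h_0 = 0 and rearranging gives the linear system (I - Q) h = 1:
  [5/9, -1/9] . (h_1, h_2) = 1
  [-7/9, 8/9] . (h_1, h_2) = 1

Solving yields:
  h_1 = 27/11
  h_2 = 36/11

Starting state is 2, so the expected hitting time is h_2 = 36/11.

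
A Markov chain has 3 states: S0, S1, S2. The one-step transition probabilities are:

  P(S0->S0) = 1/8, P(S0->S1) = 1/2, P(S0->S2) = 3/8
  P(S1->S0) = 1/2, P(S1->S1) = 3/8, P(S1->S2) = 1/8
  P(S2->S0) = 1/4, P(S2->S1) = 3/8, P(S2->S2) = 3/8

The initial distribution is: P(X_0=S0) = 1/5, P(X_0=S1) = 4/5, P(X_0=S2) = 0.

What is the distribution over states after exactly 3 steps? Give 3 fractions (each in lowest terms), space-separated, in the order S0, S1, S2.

Propagating the distribution step by step (d_{t+1} = d_t * P):
d_0 = (S0=1/5, S1=4/5, S2=0)
  d_1[S0] = 1/5*1/8 + 4/5*1/2 + 0*1/4 = 17/40
  d_1[S1] = 1/5*1/2 + 4/5*3/8 + 0*3/8 = 2/5
  d_1[S2] = 1/5*3/8 + 4/5*1/8 + 0*3/8 = 7/40
d_1 = (S0=17/40, S1=2/5, S2=7/40)
  d_2[S0] = 17/40*1/8 + 2/5*1/2 + 7/40*1/4 = 19/64
  d_2[S1] = 17/40*1/2 + 2/5*3/8 + 7/40*3/8 = 137/320
  d_2[S2] = 17/40*3/8 + 2/5*1/8 + 7/40*3/8 = 11/40
d_2 = (S0=19/64, S1=137/320, S2=11/40)
  d_3[S0] = 19/64*1/8 + 137/320*1/2 + 11/40*1/4 = 819/2560
  d_3[S1] = 19/64*1/2 + 137/320*3/8 + 11/40*3/8 = 211/512
  d_3[S2] = 19/64*3/8 + 137/320*1/8 + 11/40*3/8 = 343/1280
d_3 = (S0=819/2560, S1=211/512, S2=343/1280)

Answer: 819/2560 211/512 343/1280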